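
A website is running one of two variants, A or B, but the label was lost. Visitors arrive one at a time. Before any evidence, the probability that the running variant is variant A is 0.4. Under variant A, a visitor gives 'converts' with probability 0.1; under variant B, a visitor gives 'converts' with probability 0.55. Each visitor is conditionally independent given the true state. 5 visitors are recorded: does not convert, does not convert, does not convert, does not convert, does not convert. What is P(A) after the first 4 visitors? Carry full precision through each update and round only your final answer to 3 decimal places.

0.914

Each posterior becomes the prior for the next update.
After 'does not convert': P(A) = 0.9·0.4000 / (0.9·0.4000 + 0.45·0.6000) ≈ 0.5714
After 'does not convert': P(A) = 0.9·0.5714 / (0.9·0.5714 + 0.45·0.4286) ≈ 0.7273
After 'does not convert': P(A) = 0.9·0.7273 / (0.9·0.7273 + 0.45·0.2727) ≈ 0.8421
After 'does not convert': P(A) = 0.9·0.8421 / (0.9·0.8421 + 0.45·0.1579) ≈ 0.9143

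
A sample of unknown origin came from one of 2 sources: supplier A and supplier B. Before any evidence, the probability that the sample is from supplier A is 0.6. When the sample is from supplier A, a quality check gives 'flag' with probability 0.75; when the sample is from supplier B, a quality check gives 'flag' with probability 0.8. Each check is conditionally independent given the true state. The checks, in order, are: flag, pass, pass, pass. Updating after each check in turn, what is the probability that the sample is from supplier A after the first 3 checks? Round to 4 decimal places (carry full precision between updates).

Each posterior becomes the prior for the next update.
After 'flag': P(supplier A) = 0.75·0.6000 / (0.75·0.6000 + 0.8·0.4000) ≈ 0.5844
After 'pass': P(supplier A) = 0.25·0.5844 / (0.25·0.5844 + 0.2·0.4156) ≈ 0.6374
After 'pass': P(supplier A) = 0.25·0.6374 / (0.25·0.6374 + 0.2·0.3626) ≈ 0.6872

0.6872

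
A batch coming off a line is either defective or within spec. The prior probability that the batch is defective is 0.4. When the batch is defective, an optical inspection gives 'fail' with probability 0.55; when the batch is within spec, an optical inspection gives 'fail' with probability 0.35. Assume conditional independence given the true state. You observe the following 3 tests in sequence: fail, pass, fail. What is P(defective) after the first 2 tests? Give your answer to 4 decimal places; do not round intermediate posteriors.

After 'fail': P(defective) = 0.55·0.4000 / (0.55·0.4000 + 0.35·0.6000) ≈ 0.5116
After 'pass': P(defective) = 0.45·0.5116 / (0.45·0.5116 + 0.65·0.4884) ≈ 0.4204

0.4204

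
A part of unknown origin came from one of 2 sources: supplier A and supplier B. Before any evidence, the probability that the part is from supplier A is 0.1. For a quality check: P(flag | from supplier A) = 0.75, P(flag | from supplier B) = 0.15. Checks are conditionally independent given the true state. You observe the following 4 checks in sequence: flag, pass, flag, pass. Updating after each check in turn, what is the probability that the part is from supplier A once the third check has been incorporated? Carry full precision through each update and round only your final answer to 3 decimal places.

Apply Bayes' rule sequentially, carrying P(supplier A) forward.
After 'flag': P(supplier A) = 0.75·0.1000 / (0.75·0.1000 + 0.15·0.9000) ≈ 0.3571
After 'pass': P(supplier A) = 0.25·0.3571 / (0.25·0.3571 + 0.85·0.6429) ≈ 0.1404
After 'flag': P(supplier A) = 0.75·0.1404 / (0.75·0.1404 + 0.15·0.8596) ≈ 0.4496

0.450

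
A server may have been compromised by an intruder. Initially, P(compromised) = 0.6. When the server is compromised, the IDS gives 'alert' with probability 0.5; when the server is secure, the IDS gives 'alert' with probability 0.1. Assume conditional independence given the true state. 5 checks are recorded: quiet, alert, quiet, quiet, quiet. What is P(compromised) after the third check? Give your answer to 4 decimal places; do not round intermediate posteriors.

0.6983

After 'quiet': P(compromised) = 0.5·0.6000 / (0.5·0.6000 + 0.9·0.4000) ≈ 0.4545
After 'alert': P(compromised) = 0.5·0.4545 / (0.5·0.4545 + 0.1·0.5455) ≈ 0.8065
After 'quiet': P(compromised) = 0.5·0.8065 / (0.5·0.8065 + 0.9·0.1935) ≈ 0.6983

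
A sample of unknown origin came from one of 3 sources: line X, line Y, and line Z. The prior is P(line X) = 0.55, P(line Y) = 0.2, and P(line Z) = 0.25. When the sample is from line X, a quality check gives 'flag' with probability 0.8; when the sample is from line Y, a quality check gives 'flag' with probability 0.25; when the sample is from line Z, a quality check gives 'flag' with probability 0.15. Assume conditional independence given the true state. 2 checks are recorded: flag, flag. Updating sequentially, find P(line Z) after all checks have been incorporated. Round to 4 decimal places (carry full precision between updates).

0.0152

After 'flag': normaliser = 0.8·0.5500 + 0.25·0.2000 + 0.15·0.2500; P(line X) ≈ 0.8341, P(line Y) ≈ 0.0948, P(line Z) ≈ 0.0711
After 'flag': normaliser = 0.8·0.8341 + 0.25·0.0948 + 0.15·0.0711; P(line X) ≈ 0.9510, P(line Y) ≈ 0.0338, P(line Z) ≈ 0.0152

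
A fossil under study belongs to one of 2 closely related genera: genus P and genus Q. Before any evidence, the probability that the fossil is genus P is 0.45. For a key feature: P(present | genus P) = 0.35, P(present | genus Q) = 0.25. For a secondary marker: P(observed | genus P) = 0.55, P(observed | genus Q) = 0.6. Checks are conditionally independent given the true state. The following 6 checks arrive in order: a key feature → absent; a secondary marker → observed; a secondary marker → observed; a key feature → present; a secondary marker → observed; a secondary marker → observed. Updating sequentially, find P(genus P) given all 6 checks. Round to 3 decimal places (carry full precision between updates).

After a key feature='absent': P(genus P) = 0.65·0.4500 / (0.65·0.4500 + 0.75·0.5500) ≈ 0.4149
After a secondary marker='observed': P(genus P) = 0.55·0.4149 / (0.55·0.4149 + 0.6·0.5851) ≈ 0.3939
After a secondary marker='observed': P(genus P) = 0.55·0.3939 / (0.55·0.3939 + 0.6·0.6061) ≈ 0.3734
After a key feature='present': P(genus P) = 0.35·0.3734 / (0.35·0.3734 + 0.25·0.6266) ≈ 0.4548
After a secondary marker='observed': P(genus P) = 0.55·0.4548 / (0.55·0.4548 + 0.6·0.5452) ≈ 0.4333
After a secondary marker='observed': P(genus P) = 0.55·0.4333 / (0.55·0.4333 + 0.6·0.5667) ≈ 0.4121

0.412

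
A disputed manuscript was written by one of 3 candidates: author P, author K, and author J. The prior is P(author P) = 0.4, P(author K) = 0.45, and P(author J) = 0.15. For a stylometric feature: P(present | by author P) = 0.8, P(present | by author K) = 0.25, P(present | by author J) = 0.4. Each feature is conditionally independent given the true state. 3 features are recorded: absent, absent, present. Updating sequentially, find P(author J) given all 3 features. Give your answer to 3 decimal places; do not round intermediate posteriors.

After 'absent': normaliser = 0.2·0.4000 + 0.75·0.4500 + 0.6·0.1500; P(author P) ≈ 0.1576, P(author K) ≈ 0.6650, P(author J) ≈ 0.1773
After 'absent': normaliser = 0.2·0.1576 + 0.75·0.6650 + 0.6·0.1773; P(author P) ≈ 0.0495, P(author K) ≈ 0.7834, P(author J) ≈ 0.1671
After 'present': normaliser = 0.8·0.0495 + 0.25·0.7834 + 0.4·0.1671; P(author P) ≈ 0.1310, P(author K) ≈ 0.6478, P(author J) ≈ 0.2211

0.221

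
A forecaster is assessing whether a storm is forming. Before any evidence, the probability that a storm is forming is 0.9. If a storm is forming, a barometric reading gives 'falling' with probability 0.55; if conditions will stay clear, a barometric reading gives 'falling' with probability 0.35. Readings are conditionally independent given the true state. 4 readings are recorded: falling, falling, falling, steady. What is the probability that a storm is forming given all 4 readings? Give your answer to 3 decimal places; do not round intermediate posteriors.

After 'falling': P(storm) = 0.55·0.9000 / (0.55·0.9000 + 0.35·0.1000) ≈ 0.9340
After 'falling': P(storm) = 0.55·0.9340 / (0.55·0.9340 + 0.35·0.0660) ≈ 0.9569
After 'falling': P(storm) = 0.55·0.9569 / (0.55·0.9569 + 0.35·0.0431) ≈ 0.9722
After 'steady': P(storm) = 0.45·0.9722 / (0.45·0.9722 + 0.65·0.0278) ≈ 0.9603

0.960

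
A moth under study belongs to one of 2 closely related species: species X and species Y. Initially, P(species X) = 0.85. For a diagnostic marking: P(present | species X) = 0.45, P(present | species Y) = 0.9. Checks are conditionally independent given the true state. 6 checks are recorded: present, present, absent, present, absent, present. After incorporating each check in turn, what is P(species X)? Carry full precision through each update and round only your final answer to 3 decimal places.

After 'present': P(species X) = 0.45·0.8500 / (0.45·0.8500 + 0.9·0.1500) ≈ 0.7391
After 'present': P(species X) = 0.45·0.7391 / (0.45·0.7391 + 0.9·0.2609) ≈ 0.5862
After 'absent': P(species X) = 0.55·0.5862 / (0.55·0.5862 + 0.1·0.4138) ≈ 0.8863
After 'present': P(species X) = 0.45·0.8863 / (0.45·0.8863 + 0.9·0.1137) ≈ 0.7957
After 'absent': P(species X) = 0.55·0.7957 / (0.55·0.7957 + 0.1·0.2043) ≈ 0.9554
After 'present': P(species X) = 0.45·0.9554 / (0.45·0.9554 + 0.9·0.0446) ≈ 0.9146

0.915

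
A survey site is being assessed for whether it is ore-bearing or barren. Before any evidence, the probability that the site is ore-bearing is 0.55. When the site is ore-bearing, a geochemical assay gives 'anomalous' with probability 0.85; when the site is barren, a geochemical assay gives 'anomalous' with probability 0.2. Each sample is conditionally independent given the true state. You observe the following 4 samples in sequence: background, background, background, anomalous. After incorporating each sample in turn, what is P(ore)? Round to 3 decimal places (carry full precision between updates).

0.033

After 'background': P(ore) = 0.15·0.5500 / (0.15·0.5500 + 0.8·0.4500) ≈ 0.1864
After 'background': P(ore) = 0.15·0.1864 / (0.15·0.1864 + 0.8·0.8136) ≈ 0.0412
After 'background': P(ore) = 0.15·0.0412 / (0.15·0.0412 + 0.8·0.9588) ≈ 0.0080
After 'anomalous': P(ore) = 0.85·0.0080 / (0.85·0.0080 + 0.2·0.9920) ≈ 0.0331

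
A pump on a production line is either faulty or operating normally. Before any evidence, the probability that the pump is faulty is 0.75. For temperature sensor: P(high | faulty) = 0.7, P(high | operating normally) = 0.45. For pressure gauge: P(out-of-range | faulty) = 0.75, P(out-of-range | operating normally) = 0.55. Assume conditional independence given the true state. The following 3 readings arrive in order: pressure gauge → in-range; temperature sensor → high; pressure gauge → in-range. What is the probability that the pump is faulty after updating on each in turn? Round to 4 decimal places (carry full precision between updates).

After pressure gauge='in-range': P(faulty) = 0.25·0.7500 / (0.25·0.7500 + 0.45·0.2500) ≈ 0.6250
After temperature sensor='high': P(faulty) = 0.7·0.6250 / (0.7·0.6250 + 0.45·0.3750) ≈ 0.7216
After pressure gauge='in-range': P(faulty) = 0.25·0.7216 / (0.25·0.7216 + 0.45·0.2784) ≈ 0.5902

0.5902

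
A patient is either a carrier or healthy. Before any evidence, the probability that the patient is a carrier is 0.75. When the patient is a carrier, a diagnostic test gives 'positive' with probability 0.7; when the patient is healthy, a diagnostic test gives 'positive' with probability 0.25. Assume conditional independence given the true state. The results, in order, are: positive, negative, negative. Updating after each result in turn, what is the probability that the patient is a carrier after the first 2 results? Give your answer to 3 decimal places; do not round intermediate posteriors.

After 'positive': P(carrier) = 0.7·0.7500 / (0.7·0.7500 + 0.25·0.2500) ≈ 0.8936
After 'negative': P(carrier) = 0.3·0.8936 / (0.3·0.8936 + 0.75·0.1064) ≈ 0.7706

0.771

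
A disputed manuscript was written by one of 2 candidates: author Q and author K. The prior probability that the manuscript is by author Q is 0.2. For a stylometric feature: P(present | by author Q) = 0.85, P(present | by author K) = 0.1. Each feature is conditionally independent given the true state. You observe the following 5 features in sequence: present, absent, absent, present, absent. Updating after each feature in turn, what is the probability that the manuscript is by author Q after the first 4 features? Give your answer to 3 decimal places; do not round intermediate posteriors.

0.334

After 'present': P(author Q) = 0.85·0.2000 / (0.85·0.2000 + 0.1·0.8000) ≈ 0.6800
After 'absent': P(author Q) = 0.15·0.6800 / (0.15·0.6800 + 0.9·0.3200) ≈ 0.2615
After 'absent': P(author Q) = 0.15·0.2615 / (0.15·0.2615 + 0.9·0.7385) ≈ 0.0557
After 'present': P(author Q) = 0.85·0.0557 / (0.85·0.0557 + 0.1·0.9443) ≈ 0.3341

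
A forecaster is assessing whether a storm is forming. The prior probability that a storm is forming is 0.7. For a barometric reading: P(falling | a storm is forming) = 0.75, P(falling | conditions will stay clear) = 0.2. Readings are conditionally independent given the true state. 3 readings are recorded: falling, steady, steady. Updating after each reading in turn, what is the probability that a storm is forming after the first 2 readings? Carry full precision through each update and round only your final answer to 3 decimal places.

0.732

Each posterior becomes the prior for the next update.
After 'falling': P(storm) = 0.75·0.7000 / (0.75·0.7000 + 0.2·0.3000) ≈ 0.8974
After 'steady': P(storm) = 0.25·0.8974 / (0.25·0.8974 + 0.8·0.1026) ≈ 0.7322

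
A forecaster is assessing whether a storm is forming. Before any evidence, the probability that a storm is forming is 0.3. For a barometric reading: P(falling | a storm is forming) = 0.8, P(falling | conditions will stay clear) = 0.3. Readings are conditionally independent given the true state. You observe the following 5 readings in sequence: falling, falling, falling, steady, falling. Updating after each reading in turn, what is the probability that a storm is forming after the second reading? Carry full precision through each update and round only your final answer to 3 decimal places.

Each posterior becomes the prior for the next update.
After 'falling': P(storm) = 0.8·0.3000 / (0.8·0.3000 + 0.3·0.7000) ≈ 0.5333
After 'falling': P(storm) = 0.8·0.5333 / (0.8·0.5333 + 0.3·0.4667) ≈ 0.7529

0.753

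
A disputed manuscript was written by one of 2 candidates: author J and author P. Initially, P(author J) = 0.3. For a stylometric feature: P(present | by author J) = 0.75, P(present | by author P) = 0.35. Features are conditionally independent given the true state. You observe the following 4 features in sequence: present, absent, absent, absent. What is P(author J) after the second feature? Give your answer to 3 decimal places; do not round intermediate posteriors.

0.261

After 'present': P(author J) = 0.75·0.3000 / (0.75·0.3000 + 0.35·0.7000) ≈ 0.4787
After 'absent': P(author J) = 0.25·0.4787 / (0.25·0.4787 + 0.65·0.5213) ≈ 0.2610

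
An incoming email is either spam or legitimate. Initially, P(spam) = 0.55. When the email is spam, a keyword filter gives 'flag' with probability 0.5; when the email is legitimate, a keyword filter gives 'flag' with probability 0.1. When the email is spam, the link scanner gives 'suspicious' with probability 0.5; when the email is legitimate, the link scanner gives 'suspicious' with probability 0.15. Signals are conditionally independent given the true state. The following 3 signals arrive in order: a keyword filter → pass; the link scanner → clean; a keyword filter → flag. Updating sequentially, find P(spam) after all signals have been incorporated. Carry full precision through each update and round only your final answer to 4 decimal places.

After a keyword filter='pass': P(spam) = 0.5·0.5500 / (0.5·0.5500 + 0.9·0.4500) ≈ 0.4044
After the link scanner='clean': P(spam) = 0.5·0.4044 / (0.5·0.4044 + 0.85·0.5956) ≈ 0.2854
After a keyword filter='flag': P(spam) = 0.5·0.2854 / (0.5·0.2854 + 0.1·0.7146) ≈ 0.6663

0.6663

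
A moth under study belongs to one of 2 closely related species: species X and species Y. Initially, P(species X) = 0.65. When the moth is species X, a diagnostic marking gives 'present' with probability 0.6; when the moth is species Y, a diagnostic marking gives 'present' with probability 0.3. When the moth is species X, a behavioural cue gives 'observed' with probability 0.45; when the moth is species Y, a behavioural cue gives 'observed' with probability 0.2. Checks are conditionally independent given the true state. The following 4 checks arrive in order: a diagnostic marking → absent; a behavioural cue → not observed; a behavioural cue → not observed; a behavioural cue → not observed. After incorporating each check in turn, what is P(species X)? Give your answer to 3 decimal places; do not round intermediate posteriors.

After a diagnostic marking='absent': P(species X) = 0.4·0.6500 / (0.4·0.6500 + 0.7·0.3500) ≈ 0.5149
After a behavioural cue='not observed': P(species X) = 0.55·0.5149 / (0.55·0.5149 + 0.8·0.4851) ≈ 0.4218
After a behavioural cue='not observed': P(species X) = 0.55·0.4218 / (0.55·0.4218 + 0.8·0.5782) ≈ 0.3340
After a behavioural cue='not observed': P(species X) = 0.55·0.3340 / (0.55·0.3340 + 0.8·0.6660) ≈ 0.2564

0.256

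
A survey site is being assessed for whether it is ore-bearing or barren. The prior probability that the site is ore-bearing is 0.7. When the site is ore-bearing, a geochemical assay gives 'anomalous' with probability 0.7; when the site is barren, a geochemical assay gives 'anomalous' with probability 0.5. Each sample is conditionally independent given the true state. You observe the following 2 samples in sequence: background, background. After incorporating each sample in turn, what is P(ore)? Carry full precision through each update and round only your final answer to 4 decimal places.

0.4565

After 'background': P(ore) = 0.3·0.7000 / (0.3·0.7000 + 0.5·0.3000) ≈ 0.5833
After 'background': P(ore) = 0.3·0.5833 / (0.3·0.5833 + 0.5·0.4167) ≈ 0.4565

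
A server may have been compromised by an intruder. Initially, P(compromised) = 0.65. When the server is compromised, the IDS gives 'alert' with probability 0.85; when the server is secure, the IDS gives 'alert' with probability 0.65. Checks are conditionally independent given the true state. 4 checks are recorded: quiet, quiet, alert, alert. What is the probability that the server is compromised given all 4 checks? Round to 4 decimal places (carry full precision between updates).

0.3684

After 'quiet': P(compromised) = 0.15·0.6500 / (0.15·0.6500 + 0.35·0.3500) ≈ 0.4432
After 'quiet': P(compromised) = 0.15·0.4432 / (0.15·0.4432 + 0.35·0.5568) ≈ 0.2543
After 'alert': P(compromised) = 0.85·0.2543 / (0.85·0.2543 + 0.65·0.7457) ≈ 0.3085
After 'alert': P(compromised) = 0.85·0.3085 / (0.85·0.3085 + 0.65·0.6915) ≈ 0.3684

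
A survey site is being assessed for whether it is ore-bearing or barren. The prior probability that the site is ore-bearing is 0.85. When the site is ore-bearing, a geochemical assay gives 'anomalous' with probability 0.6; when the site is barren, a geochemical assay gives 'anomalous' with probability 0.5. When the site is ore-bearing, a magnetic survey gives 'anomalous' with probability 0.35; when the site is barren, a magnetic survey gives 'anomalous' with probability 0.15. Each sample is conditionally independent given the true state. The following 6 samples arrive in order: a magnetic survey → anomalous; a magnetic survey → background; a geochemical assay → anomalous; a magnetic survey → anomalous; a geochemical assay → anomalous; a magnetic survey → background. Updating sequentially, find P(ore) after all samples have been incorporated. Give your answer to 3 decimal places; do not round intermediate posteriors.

0.963

After a magnetic survey='anomalous': P(ore) = 0.35·0.8500 / (0.35·0.8500 + 0.15·0.1500) ≈ 0.9297
After a magnetic survey='background': P(ore) = 0.65·0.9297 / (0.65·0.9297 + 0.85·0.0703) ≈ 0.9100
After a geochemical assay='anomalous': P(ore) = 0.6·0.9100 / (0.6·0.9100 + 0.5·0.0900) ≈ 0.9239
After a magnetic survey='anomalous': P(ore) = 0.35·0.9239 / (0.35·0.9239 + 0.15·0.0761) ≈ 0.9659
After a geochemical assay='anomalous': P(ore) = 0.6·0.9659 / (0.6·0.9659 + 0.5·0.0341) ≈ 0.9714
After a magnetic survey='background': P(ore) = 0.65·0.9714 / (0.65·0.9714 + 0.85·0.0286) ≈ 0.9629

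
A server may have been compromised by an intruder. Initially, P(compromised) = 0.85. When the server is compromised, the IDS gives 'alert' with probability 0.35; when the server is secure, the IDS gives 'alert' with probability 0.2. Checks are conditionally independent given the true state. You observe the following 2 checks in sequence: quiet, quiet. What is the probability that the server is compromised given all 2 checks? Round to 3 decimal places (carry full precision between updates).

After 'quiet': P(compromised) = 0.65·0.8500 / (0.65·0.8500 + 0.8·0.1500) ≈ 0.8216
After 'quiet': P(compromised) = 0.65·0.8216 / (0.65·0.8216 + 0.8·0.1784) ≈ 0.7891

0.789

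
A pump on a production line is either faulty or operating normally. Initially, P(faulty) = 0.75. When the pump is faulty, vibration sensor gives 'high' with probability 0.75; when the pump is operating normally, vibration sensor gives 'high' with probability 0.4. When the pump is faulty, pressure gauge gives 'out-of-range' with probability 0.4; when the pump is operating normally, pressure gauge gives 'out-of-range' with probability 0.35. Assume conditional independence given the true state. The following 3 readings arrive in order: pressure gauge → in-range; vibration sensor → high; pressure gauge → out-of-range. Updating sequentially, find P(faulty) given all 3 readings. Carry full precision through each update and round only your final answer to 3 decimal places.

0.856

After pressure gauge='in-range': P(faulty) = 0.6·0.7500 / (0.6·0.7500 + 0.65·0.2500) ≈ 0.7347
After vibration sensor='high': P(faulty) = 0.75·0.7347 / (0.75·0.7347 + 0.4·0.2653) ≈ 0.8385
After pressure gauge='out-of-range': P(faulty) = 0.4·0.8385 / (0.4·0.8385 + 0.35·0.1615) ≈ 0.8558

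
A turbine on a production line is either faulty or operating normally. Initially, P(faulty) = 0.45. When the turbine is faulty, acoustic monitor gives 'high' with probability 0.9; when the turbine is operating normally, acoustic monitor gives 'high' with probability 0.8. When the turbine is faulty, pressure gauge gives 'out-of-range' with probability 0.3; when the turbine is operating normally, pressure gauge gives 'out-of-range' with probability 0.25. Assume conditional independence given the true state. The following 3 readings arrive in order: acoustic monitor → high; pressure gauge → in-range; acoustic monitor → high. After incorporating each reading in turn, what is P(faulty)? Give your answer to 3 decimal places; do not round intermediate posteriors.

0.491

After acoustic monitor='high': P(faulty) = 0.9·0.4500 / (0.9·0.4500 + 0.8·0.5500) ≈ 0.4793
After pressure gauge='in-range': P(faulty) = 0.7·0.4793 / (0.7·0.4793 + 0.75·0.5207) ≈ 0.4621
After acoustic monitor='high': P(faulty) = 0.9·0.4621 / (0.9·0.4621 + 0.8·0.5379) ≈ 0.4915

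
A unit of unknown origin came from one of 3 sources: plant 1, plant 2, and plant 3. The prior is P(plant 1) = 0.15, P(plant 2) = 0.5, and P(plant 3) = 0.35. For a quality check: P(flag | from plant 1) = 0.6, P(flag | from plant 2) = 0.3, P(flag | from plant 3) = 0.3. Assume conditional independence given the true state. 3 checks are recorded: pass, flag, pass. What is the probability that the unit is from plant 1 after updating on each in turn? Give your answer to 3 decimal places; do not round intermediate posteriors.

After 'pass': normaliser = 0.4·0.1500 + 0.7·0.5000 + 0.7·0.3500; P(plant 1) ≈ 0.0916, P(plant 2) ≈ 0.5344, P(plant 3) ≈ 0.3740
After 'flag': normaliser = 0.6·0.0916 + 0.3·0.5344 + 0.3·0.3740; P(plant 1) ≈ 0.1678, P(plant 2) ≈ 0.4895, P(plant 3) ≈ 0.3427
After 'pass': normaliser = 0.4·0.1678 + 0.7·0.4895 + 0.7·0.3427; P(plant 1) ≈ 0.1033, P(plant 2) ≈ 0.5274, P(plant 3) ≈ 0.3692

0.103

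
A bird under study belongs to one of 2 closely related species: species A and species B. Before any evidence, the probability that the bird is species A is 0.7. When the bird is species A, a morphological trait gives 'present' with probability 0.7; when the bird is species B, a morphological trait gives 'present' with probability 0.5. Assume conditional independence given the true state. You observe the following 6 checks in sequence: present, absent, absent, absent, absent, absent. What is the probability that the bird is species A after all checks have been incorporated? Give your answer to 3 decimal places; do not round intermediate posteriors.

0.203

After 'present': P(species A) = 0.7·0.7000 / (0.7·0.7000 + 0.5·0.3000) ≈ 0.7656
After 'absent': P(species A) = 0.3·0.7656 / (0.3·0.7656 + 0.5·0.2344) ≈ 0.6622
After 'absent': P(species A) = 0.3·0.6622 / (0.3·0.6622 + 0.5·0.3378) ≈ 0.5404
After 'absent': P(species A) = 0.3·0.5404 / (0.3·0.5404 + 0.5·0.4596) ≈ 0.4137
After 'absent': P(species A) = 0.3·0.4137 / (0.3·0.4137 + 0.5·0.5863) ≈ 0.2974
After 'absent': P(species A) = 0.3·0.2974 / (0.3·0.2974 + 0.5·0.7026) ≈ 0.2026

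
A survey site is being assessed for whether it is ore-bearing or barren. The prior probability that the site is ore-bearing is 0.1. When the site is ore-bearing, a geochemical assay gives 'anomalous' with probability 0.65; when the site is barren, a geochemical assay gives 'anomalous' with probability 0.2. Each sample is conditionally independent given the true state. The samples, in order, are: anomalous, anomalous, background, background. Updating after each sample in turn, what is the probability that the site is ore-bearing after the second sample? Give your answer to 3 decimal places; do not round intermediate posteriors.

0.540

After 'anomalous': P(ore) = 0.65·0.1000 / (0.65·0.1000 + 0.2·0.9000) ≈ 0.2653
After 'anomalous': P(ore) = 0.65·0.2653 / (0.65·0.2653 + 0.2·0.7347) ≈ 0.5399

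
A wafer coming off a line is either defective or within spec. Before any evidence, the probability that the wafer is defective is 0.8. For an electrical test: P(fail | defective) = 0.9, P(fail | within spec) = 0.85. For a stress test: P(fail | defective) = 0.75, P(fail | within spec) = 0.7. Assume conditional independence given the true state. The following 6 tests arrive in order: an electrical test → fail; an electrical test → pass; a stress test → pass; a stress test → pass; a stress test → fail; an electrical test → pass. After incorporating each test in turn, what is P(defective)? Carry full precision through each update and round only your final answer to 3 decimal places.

0.583

Each posterior becomes the prior for the next update.
After an electrical test='fail': P(defective) = 0.9·0.8000 / (0.9·0.8000 + 0.85·0.2000) ≈ 0.8090
After an electrical test='pass': P(defective) = 0.1·0.8090 / (0.1·0.8090 + 0.15·0.1910) ≈ 0.7385
After a stress test='pass': P(defective) = 0.25·0.7385 / (0.25·0.7385 + 0.3·0.2615) ≈ 0.7018
After a stress test='pass': P(defective) = 0.25·0.7018 / (0.25·0.7018 + 0.3·0.2982) ≈ 0.6623
After a stress test='fail': P(defective) = 0.75·0.6623 / (0.75·0.6623 + 0.7·0.3377) ≈ 0.6775
After an electrical test='pass': P(defective) = 0.1·0.6775 / (0.1·0.6775 + 0.15·0.3225) ≈ 0.5834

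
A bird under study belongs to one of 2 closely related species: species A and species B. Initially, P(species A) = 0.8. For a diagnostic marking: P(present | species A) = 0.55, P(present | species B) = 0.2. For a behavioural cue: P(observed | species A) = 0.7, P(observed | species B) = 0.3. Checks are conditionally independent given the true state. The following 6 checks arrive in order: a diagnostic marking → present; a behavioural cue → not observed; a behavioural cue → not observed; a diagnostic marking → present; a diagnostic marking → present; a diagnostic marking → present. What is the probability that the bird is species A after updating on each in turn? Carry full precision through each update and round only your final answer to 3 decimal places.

After a diagnostic marking='present': P(species A) = 0.55·0.8000 / (0.55·0.8000 + 0.2·0.2000) ≈ 0.9167
After a behavioural cue='not observed': P(species A) = 0.3·0.9167 / (0.3·0.9167 + 0.7·0.0833) ≈ 0.8250
After a behavioural cue='not observed': P(species A) = 0.3·0.8250 / (0.3·0.8250 + 0.7·0.1750) ≈ 0.6689
After a diagnostic marking='present': P(species A) = 0.55·0.6689 / (0.55·0.6689 + 0.2·0.3311) ≈ 0.8475
After a diagnostic marking='present': P(species A) = 0.55·0.8475 / (0.55·0.8475 + 0.2·0.1525) ≈ 0.9386
After a diagnostic marking='present': P(species A) = 0.55·0.9386 / (0.55·0.9386 + 0.2·0.0614) ≈ 0.9768

0.977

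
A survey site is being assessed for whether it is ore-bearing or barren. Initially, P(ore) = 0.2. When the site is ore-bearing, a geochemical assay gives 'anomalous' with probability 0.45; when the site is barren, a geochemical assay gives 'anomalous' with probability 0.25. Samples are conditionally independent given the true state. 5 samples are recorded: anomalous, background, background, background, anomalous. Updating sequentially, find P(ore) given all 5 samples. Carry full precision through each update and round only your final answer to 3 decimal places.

0.242

Apply Bayes' rule sequentially, carrying P(ore) forward.
After 'anomalous': P(ore) = 0.45·0.2000 / (0.45·0.2000 + 0.25·0.8000) ≈ 0.3103
After 'background': P(ore) = 0.55·0.3103 / (0.55·0.3103 + 0.75·0.6897) ≈ 0.2481
After 'background': P(ore) = 0.55·0.2481 / (0.55·0.2481 + 0.75·0.7519) ≈ 0.1948
After 'background': P(ore) = 0.55·0.1948 / (0.55·0.1948 + 0.75·0.8052) ≈ 0.1507
After 'anomalous': P(ore) = 0.45·0.1507 / (0.45·0.1507 + 0.25·0.8493) ≈ 0.2421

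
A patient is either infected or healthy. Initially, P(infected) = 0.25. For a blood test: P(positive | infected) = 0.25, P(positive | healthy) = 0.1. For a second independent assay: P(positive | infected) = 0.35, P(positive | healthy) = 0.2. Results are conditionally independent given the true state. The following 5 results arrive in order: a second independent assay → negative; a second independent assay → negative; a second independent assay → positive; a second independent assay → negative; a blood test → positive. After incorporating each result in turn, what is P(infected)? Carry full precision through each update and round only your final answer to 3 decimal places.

0.439

After a second independent assay='negative': P(infected) = 0.65·0.2500 / (0.65·0.2500 + 0.8·0.7500) ≈ 0.2131
After a second independent assay='negative': P(infected) = 0.65·0.2131 / (0.65·0.2131 + 0.8·0.7869) ≈ 0.1804
After a second independent assay='positive': P(infected) = 0.35·0.1804 / (0.35·0.1804 + 0.2·0.8196) ≈ 0.2780
After a second independent assay='negative': P(infected) = 0.65·0.2780 / (0.65·0.2780 + 0.8·0.7220) ≈ 0.2383
After a blood test='positive': P(infected) = 0.25·0.2383 / (0.25·0.2383 + 0.1·0.7617) ≈ 0.4389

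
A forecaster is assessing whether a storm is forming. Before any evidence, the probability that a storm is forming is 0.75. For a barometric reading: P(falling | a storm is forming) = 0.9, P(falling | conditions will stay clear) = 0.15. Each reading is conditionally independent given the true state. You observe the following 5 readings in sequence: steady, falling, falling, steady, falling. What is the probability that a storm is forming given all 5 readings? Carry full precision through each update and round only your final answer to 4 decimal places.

After 'steady': P(storm) = 0.1·0.7500 / (0.1·0.7500 + 0.85·0.2500) ≈ 0.2609
After 'falling': P(storm) = 0.9·0.2609 / (0.9·0.2609 + 0.15·0.7391) ≈ 0.6792
After 'falling': P(storm) = 0.9·0.6792 / (0.9·0.6792 + 0.15·0.3208) ≈ 0.9270
After 'steady': P(storm) = 0.1·0.9270 / (0.1·0.9270 + 0.85·0.0730) ≈ 0.5992
After 'falling': P(storm) = 0.9·0.5992 / (0.9·0.5992 + 0.15·0.4008) ≈ 0.8997

0.8997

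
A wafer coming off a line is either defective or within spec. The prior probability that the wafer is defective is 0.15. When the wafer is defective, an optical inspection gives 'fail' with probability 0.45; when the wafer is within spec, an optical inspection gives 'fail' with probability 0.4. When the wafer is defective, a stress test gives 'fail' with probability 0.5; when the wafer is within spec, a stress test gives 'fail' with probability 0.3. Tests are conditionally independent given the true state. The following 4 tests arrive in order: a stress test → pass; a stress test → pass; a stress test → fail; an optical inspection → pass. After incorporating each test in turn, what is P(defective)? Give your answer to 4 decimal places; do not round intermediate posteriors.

After a stress test='pass': P(defective) = 0.5·0.1500 / (0.5·0.1500 + 0.7·0.8500) ≈ 0.1119
After a stress test='pass': P(defective) = 0.5·0.1119 / (0.5·0.1119 + 0.7·0.8881) ≈ 0.0826
After a stress test='fail': P(defective) = 0.5·0.0826 / (0.5·0.0826 + 0.3·0.9174) ≈ 0.1305
After an optical inspection='pass': P(defective) = 0.55·0.1305 / (0.55·0.1305 + 0.6·0.8695) ≈ 0.1209

0.1209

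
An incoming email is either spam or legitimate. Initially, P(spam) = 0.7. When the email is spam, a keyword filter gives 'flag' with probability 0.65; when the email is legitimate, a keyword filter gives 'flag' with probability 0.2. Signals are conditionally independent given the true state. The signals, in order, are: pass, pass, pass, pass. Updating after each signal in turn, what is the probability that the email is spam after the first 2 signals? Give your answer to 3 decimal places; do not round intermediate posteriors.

0.309

After 'pass': P(spam) = 0.35·0.7000 / (0.35·0.7000 + 0.8·0.3000) ≈ 0.5052
After 'pass': P(spam) = 0.35·0.5052 / (0.35·0.5052 + 0.8·0.4948) ≈ 0.3087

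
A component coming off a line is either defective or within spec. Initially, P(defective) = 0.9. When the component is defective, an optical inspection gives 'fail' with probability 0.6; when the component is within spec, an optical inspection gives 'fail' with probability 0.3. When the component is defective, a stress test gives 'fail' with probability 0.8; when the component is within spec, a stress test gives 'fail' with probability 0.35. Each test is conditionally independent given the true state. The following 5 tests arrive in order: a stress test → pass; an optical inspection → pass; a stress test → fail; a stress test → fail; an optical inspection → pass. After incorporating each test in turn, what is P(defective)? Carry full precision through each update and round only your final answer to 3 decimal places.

0.825

After a stress test='pass': P(defective) = 0.2·0.9000 / (0.2·0.9000 + 0.65·0.1000) ≈ 0.7347
After an optical inspection='pass': P(defective) = 0.4·0.7347 / (0.4·0.7347 + 0.7·0.2653) ≈ 0.6128
After a stress test='fail': P(defective) = 0.8·0.6128 / (0.8·0.6128 + 0.35·0.3872) ≈ 0.7834
After a stress test='fail': P(defective) = 0.8·0.7834 / (0.8·0.7834 + 0.35·0.2166) ≈ 0.8921
After an optical inspection='pass': P(defective) = 0.4·0.8921 / (0.4·0.8921 + 0.7·0.1079) ≈ 0.8253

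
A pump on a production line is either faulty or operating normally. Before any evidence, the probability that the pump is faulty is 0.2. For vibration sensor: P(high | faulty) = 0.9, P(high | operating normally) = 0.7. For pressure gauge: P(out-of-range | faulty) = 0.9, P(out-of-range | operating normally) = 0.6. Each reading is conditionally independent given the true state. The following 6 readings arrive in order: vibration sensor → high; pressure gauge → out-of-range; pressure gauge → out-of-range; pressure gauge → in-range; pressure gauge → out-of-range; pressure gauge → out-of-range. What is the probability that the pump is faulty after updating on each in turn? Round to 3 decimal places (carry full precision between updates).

0.289

After vibration sensor='high': P(faulty) = 0.9·0.2000 / (0.9·0.2000 + 0.7·0.8000) ≈ 0.2432
After pressure gauge='out-of-range': P(faulty) = 0.9·0.2432 / (0.9·0.2432 + 0.6·0.7568) ≈ 0.3253
After pressure gauge='out-of-range': P(faulty) = 0.9·0.3253 / (0.9·0.3253 + 0.6·0.6747) ≈ 0.4197
After pressure gauge='in-range': P(faulty) = 0.1·0.4197 / (0.1·0.4197 + 0.4·0.5803) ≈ 0.1531
After pressure gauge='out-of-range': P(faulty) = 0.9·0.1531 / (0.9·0.1531 + 0.6·0.8469) ≈ 0.2133
After pressure gauge='out-of-range': P(faulty) = 0.9·0.2133 / (0.9·0.2133 + 0.6·0.7867) ≈ 0.2892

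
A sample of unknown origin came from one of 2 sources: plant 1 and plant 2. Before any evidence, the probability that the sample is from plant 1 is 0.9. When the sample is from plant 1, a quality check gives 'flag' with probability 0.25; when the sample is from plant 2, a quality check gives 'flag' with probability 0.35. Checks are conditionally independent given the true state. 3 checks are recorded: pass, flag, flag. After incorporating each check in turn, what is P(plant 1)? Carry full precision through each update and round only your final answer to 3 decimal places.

0.841

After 'pass': P(plant 1) = 0.75·0.9000 / (0.75·0.9000 + 0.65·0.1000) ≈ 0.9122
After 'flag': P(plant 1) = 0.25·0.9122 / (0.25·0.9122 + 0.35·0.0878) ≈ 0.8812
After 'flag': P(plant 1) = 0.25·0.8812 / (0.25·0.8812 + 0.35·0.1188) ≈ 0.8412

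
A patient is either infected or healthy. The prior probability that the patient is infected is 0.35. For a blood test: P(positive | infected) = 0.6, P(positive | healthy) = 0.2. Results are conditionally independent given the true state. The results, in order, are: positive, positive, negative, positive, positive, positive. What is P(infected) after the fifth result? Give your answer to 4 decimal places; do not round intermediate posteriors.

After 'positive': P(infected) = 0.6·0.3500 / (0.6·0.3500 + 0.2·0.6500) ≈ 0.6176
After 'positive': P(infected) = 0.6·0.6176 / (0.6·0.6176 + 0.2·0.3824) ≈ 0.8289
After 'negative': P(infected) = 0.4·0.8289 / (0.4·0.8289 + 0.8·0.1711) ≈ 0.7079
After 'positive': P(infected) = 0.6·0.7079 / (0.6·0.7079 + 0.2·0.2921) ≈ 0.8791
After 'positive': P(infected) = 0.6·0.8791 / (0.6·0.8791 + 0.2·0.1209) ≈ 0.9562

0.9562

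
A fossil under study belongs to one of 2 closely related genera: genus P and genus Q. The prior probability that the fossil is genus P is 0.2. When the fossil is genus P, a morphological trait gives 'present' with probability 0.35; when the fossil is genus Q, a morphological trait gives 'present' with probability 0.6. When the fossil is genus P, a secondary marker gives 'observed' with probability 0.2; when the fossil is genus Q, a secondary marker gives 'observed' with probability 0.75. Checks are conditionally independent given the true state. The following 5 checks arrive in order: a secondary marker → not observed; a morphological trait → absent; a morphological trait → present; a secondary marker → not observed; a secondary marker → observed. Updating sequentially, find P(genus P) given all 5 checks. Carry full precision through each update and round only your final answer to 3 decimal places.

0.393

After a secondary marker='not observed': P(genus P) = 0.8·0.2000 / (0.8·0.2000 + 0.25·0.8000) ≈ 0.4444
After a morphological trait='absent': P(genus P) = 0.65·0.4444 / (0.65·0.4444 + 0.4·0.5556) ≈ 0.5652
After a morphological trait='present': P(genus P) = 0.35·0.5652 / (0.35·0.5652 + 0.6·0.4348) ≈ 0.4313
After a secondary marker='not observed': P(genus P) = 0.8·0.4313 / (0.8·0.4313 + 0.25·0.5687) ≈ 0.7082
After a secondary marker='observed': P(genus P) = 0.2·0.7082 / (0.2·0.7082 + 0.75·0.2918) ≈ 0.3929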